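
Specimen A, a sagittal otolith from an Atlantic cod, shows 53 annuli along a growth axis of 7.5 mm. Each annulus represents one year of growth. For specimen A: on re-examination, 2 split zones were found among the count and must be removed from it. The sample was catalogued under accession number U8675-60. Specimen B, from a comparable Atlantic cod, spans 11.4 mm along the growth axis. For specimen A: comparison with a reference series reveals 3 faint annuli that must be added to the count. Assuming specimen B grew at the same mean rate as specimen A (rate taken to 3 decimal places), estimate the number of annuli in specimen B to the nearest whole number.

82 annuli

Specimen A: true annulus count = 53 − 2 + 3 = 54.
A: Extension rate ≈ 7.5 / 54 = 0.139 mm per year.
For B, 11.4 / 0.139 = 82.01 years ≈ 82 annuli.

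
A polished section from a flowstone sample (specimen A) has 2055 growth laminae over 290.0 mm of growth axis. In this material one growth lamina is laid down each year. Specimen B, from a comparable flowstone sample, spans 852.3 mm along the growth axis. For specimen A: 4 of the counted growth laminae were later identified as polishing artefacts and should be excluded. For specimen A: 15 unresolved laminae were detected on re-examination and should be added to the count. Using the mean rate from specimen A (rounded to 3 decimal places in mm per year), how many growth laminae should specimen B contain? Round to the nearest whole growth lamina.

6088 growth laminae

Specimen A: true growth lamina count = 2055 − 4 + 15 = 2066.
A: 290.0 mm over 2066 years gives 290.0 / 2066 ≈ 0.140 mm/yr.
For B, 852.3 / 0.140 = 6087.86 years ≈ 6088 growth laminae.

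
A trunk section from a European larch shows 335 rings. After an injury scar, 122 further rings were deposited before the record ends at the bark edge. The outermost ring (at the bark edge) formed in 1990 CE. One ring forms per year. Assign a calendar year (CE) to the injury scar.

1868 CE

122 rings formed after the injury scar.
1990 − 122 = 1868 CE.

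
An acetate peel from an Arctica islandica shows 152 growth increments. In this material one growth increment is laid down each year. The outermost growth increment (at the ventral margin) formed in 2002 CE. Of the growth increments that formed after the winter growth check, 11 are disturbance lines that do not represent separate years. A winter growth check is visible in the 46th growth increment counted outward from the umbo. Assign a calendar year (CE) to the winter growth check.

1907 CE

Between growth increment 46 and the ventral margin there are 152 − 46 = 106 growth increments.
Removing the 11 false growth increments leaves 106 − 11 = 95 true growth increments beyond the winter growth check.
2002 − 95 = 1907 CE.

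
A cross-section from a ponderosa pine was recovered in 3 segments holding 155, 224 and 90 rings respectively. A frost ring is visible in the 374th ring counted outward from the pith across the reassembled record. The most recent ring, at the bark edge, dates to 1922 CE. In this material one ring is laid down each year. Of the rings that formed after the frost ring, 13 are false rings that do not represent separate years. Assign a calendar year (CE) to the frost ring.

Total rings = 155 + 224 + 90 = 469.
The frost ring sits at ring 374 from the pith, so 469 − 374 = 95 rings formed after it.
95 − 13 false = 82 true rings after the frost ring.
1922 − 82 = 1840 CE.

1840 CE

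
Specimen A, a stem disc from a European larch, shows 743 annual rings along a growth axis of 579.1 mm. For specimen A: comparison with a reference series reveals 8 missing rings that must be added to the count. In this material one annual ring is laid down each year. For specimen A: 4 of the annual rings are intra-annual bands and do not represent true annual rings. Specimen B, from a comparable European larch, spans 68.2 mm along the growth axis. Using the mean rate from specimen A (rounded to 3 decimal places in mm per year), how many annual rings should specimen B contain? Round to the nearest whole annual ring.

88 annual rings

Specimen A: correcting the raw count gives 743 − 4 + 8 = 747 true annual rings.
A: Mean rate = 579.1 mm / 747 years ≈ 0.775 mm per year.
For B, 68.2 / 0.775 = 88.00 years ≈ 88 annual rings.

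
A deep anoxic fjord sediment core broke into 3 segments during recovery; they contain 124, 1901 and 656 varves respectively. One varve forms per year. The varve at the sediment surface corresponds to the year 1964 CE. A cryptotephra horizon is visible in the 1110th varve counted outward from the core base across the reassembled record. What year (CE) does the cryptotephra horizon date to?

Total varves = 124 + 1901 + 656 = 2681.
Between varve 1110 and the sediment surface there are 2681 − 1110 = 1571 varves.
1964 − 1571 = 393 CE.

393 CE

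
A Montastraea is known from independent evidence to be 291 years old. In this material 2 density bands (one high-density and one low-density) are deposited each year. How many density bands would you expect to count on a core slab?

582 density bands

Expected density bands: 291 × 2 = 582.
So 582 density bands should be present.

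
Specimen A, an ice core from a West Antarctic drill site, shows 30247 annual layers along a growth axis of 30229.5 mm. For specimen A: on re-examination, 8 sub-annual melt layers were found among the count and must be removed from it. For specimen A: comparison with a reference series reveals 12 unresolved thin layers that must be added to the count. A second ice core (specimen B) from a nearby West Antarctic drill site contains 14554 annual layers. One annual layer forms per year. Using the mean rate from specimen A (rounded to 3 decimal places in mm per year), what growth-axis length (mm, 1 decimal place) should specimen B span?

14539.4 mm

Specimen A: true annual layer count = 30247 − 8 + 12 = 30251.
A: 30229.5 mm over 30251 years gives 30229.5 / 30251 ≈ 0.999 mm per year.
B's length ≈ 0.999 × 14554 = 14539.4 mm.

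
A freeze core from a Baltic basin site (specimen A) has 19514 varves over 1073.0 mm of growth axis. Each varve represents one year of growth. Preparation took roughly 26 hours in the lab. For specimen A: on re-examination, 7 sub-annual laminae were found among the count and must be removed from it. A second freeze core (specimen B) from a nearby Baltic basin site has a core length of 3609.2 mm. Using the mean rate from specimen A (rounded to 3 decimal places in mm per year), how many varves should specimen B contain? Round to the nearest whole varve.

65622 varves

Specimen A: true varve count = 19514 − 7 = 19507.
A: Extension rate ≈ 1073.0 / 19507 = 0.055 mm/year.
B spans 3609.2 / 0.055 = 65621.82 years ≈ 65622 varves.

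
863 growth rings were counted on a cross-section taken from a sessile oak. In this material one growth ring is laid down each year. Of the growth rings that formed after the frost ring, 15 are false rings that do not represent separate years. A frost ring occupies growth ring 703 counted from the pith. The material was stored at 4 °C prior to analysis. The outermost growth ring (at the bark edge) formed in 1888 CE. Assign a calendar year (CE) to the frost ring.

1743 CE

Between growth ring 703 and the bark edge there are 863 − 703 = 160 growth rings.
160 − 15 false = 145 true growth rings after the frost ring.
Counting back 145 years from 1888 CE places the frost ring in 1888 − 145 = 1743 CE.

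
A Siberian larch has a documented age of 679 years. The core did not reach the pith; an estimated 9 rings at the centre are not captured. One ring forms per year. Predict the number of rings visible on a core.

670 rings

One ring per year gives 679 rings over 679 years.
679 − 9 missed = 670 rings expected in the prepared section.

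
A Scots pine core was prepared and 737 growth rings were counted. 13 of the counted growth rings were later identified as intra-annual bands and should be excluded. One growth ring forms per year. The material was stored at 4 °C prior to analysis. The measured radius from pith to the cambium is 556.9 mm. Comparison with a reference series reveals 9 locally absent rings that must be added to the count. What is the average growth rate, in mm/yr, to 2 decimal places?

0.76 mm/yr

True growth ring count = 737 − 13 + 9 = 733.
Extension rate ≈ 556.9 / 733 = 0.76 mm/yr.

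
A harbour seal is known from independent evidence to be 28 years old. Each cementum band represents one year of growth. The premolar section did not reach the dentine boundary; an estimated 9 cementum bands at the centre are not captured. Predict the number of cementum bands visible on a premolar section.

19 cementum bands

Expected cementum bands over 28 years: 28.
Subtracting the 9 cementum bands not captured gives 28 − 9 = 19 cementum bands in the record.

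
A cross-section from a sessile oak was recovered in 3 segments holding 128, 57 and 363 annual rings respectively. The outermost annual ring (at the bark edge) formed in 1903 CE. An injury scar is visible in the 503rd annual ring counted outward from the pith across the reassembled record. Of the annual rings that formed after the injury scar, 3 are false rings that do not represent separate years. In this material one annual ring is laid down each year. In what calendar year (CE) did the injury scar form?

Total annual rings = 128 + 57 + 363 = 548.
Between annual ring 503 and the bark edge there are 548 − 503 = 45 annual rings.
Excluding 3 false annual rings: 45 − 3 = 42.
1903 − 42 = 1861 CE.

1861 CE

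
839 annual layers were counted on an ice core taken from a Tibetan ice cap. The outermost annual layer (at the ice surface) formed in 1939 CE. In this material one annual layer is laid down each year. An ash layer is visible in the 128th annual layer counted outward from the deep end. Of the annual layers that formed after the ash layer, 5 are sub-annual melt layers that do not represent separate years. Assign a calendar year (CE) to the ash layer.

1233 CE

839 − 128 = 711 annual layers lie beyond the ash layer toward the ice surface.
711 − 5 false = 706 true annual layers after the ash layer.
1939 − 706 = 1233 CE.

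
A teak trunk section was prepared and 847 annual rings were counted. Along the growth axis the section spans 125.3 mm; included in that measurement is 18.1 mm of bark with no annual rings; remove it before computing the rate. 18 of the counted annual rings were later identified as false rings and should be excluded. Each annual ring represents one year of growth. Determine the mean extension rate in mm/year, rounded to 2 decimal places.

Adjusted count: 847 − 18 = 829 annual rings.
Net length = 125.3 − 18.1 = 107.2 mm.
Mean rate = 107.2 mm / 829 years ≈ 0.13 mm/year.

0.13 mm/year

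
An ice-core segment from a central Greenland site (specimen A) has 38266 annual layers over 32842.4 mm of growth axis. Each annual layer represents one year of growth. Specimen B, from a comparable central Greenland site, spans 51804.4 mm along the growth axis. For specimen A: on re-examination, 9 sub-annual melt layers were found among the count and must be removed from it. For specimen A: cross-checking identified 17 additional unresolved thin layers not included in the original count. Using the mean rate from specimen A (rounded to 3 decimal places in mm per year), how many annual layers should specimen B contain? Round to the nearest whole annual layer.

Specimen A: after corrections the count is 38266 − 9 + 17 = 38274 annual layers.
A: 32842.4 mm over 38274 years gives 32842.4 / 38274 ≈ 0.858 mm/year.
Specimen B: 51804.4 mm / 0.858 mm per year = 60378.09 years ≈ 60378 annual layers.

60378 annual layers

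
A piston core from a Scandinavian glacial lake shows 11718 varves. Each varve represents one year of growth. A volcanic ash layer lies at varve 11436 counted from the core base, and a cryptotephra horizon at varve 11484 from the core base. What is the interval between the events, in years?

48 years

Separation: 11484 − 11436 = 48 varves.
One varve per year makes the interval 48 years.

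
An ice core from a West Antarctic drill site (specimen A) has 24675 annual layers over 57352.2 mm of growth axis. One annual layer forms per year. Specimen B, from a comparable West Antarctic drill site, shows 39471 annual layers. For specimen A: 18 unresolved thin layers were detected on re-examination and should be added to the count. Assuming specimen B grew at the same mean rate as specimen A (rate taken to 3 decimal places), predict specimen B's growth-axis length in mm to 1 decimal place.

Specimen A: adjusted count: 24675 + 18 = 24693 annual layers.
A: Mean rate = 57352.2 mm / 24693 years ≈ 2.323 mm/yr.
B's length ≈ 2.323 × 39471 = 91691.1 mm.

91691.1 mm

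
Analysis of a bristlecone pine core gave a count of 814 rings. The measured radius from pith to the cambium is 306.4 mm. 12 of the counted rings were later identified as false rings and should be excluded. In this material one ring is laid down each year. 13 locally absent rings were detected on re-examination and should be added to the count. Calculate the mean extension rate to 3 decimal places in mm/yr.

True ring count = 814 − 12 + 13 = 815.
Mean rate = 306.4 mm / 815 years ≈ 0.376 mm/yr.

0.376 mm/yr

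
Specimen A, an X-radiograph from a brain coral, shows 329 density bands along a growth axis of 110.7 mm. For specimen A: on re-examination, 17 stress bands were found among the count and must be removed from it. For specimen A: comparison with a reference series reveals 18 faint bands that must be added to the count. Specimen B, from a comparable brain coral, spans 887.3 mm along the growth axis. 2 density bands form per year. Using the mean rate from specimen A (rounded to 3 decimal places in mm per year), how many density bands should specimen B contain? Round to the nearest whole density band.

Specimen A: adjusted count: 329 − 17 + 18 = 330 density bands.
Specimen A: dividing by 2 density bands per year: 330 / 2 = 165 years.
A: Extension rate ≈ 110.7 / 165 = 0.671 mm per year.
B spans 887.3 / 0.671 = 1322.35 years; at 2 density bands per year that is 1322.35 × 2 ≈ 2645 density bands.

2645 density bands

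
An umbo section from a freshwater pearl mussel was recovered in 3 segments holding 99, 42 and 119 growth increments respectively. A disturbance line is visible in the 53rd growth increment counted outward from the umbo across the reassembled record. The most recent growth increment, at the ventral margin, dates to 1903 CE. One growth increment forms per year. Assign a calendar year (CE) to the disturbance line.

Total growth increments = 99 + 42 + 119 = 260.
Between growth increment 53 and the ventral margin there are 260 − 53 = 207 growth increments.
The growth increment at the ventral margin is 1903 CE, so the disturbance line dates to 1903 − 207 = 1696 CE.

1696 CE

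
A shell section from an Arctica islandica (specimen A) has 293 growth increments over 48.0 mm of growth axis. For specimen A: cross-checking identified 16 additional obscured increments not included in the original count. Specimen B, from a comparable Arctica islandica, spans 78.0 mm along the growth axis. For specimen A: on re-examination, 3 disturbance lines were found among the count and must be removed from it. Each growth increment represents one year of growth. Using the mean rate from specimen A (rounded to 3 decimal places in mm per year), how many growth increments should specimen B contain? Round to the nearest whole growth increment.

Specimen A: true growth increment count = 293 − 3 + 16 = 306.
A: 48.0 mm over 306 years gives 48.0 / 306 ≈ 0.157 mm/year.
B spans 78.0 / 0.157 = 496.82 years ≈ 497 growth increments.

497 growth increments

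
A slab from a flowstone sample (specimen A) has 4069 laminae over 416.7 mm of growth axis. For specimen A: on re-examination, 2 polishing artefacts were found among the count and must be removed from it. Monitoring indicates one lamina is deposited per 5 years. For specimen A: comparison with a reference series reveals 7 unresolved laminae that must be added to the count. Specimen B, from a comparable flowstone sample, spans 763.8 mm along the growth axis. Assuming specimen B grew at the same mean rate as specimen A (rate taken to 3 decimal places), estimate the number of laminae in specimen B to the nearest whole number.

Specimen A: true lamina count = 4069 − 2 + 7 = 4074.
Specimen A: 4074 laminae at 5 years each span 4074 × 5 = 20370 years.
A: Extension rate ≈ 416.7 / 20370 = 0.020 mm/year.
Specimen B: 763.8 mm / 0.020 mm per year = 38190.00 years; at 5 years per lamina that is 38190.00 / 5 ≈ 7638 laminae.

7638 laminae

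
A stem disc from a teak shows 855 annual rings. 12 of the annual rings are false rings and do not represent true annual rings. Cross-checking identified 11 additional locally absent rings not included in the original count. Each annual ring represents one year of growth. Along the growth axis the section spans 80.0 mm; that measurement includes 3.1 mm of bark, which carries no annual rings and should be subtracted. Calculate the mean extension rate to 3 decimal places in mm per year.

After corrections the count is 855 − 12 + 11 = 854 annual rings.
Removing the 3.1 mm offcut leaves 80.0 − 3.1 = 76.9 mm.
Extension rate ≈ 76.9 / 854 = 0.090 mm per year.

0.090 mm per year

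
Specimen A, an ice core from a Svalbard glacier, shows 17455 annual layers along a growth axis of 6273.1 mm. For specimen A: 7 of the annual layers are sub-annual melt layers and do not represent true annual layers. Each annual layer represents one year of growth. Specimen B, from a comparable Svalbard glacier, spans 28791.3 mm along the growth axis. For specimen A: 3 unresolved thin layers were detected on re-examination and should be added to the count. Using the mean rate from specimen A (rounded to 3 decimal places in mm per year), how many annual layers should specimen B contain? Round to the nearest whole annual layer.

80199 annual layers

Specimen A: correcting the raw count gives 17455 − 7 + 3 = 17451 true annual layers.
A: Extension rate ≈ 6273.1 / 17451 = 0.359 mm/yr.
For B, 28791.3 / 0.359 = 80198.61 years ≈ 80199 annual layers.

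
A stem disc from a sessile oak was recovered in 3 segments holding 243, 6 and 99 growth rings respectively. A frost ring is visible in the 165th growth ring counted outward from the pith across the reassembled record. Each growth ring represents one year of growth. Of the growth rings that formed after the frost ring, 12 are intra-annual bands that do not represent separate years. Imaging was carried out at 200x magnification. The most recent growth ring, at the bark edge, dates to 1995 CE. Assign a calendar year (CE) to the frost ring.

Total growth rings = 243 + 6 + 99 = 348.
The frost ring sits at growth ring 165 from the pith, so 348 − 165 = 183 growth rings formed after it.
183 − 12 false = 171 true growth rings after the frost ring.
1995 − 171 = 1824 CE.

1824 CE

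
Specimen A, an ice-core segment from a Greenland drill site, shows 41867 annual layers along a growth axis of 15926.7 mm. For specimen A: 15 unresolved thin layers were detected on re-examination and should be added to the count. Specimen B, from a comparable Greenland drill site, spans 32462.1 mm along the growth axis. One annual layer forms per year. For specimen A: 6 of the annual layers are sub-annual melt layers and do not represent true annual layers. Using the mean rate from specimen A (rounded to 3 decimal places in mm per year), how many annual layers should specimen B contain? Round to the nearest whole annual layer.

Specimen A: after corrections the count is 41867 − 6 + 15 = 41876 annual layers.
A: Mean rate = 15926.7 mm / 41876 years ≈ 0.380 mm per year.
For B, 32462.1 / 0.380 = 85426.58 years ≈ 85427 annual layers.

85427 annual layers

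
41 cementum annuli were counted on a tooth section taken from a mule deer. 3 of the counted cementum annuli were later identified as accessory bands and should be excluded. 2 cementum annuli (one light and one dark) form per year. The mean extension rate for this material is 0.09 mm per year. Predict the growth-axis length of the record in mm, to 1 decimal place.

1.7 mm

After corrections the count is 41 − 3 = 38 cementum annuli.
38 cementum annuli at 2 per year is 38 / 2 = 19 years.
Predicted length = 0.09 mm/year × 19 years = 1.7 mm.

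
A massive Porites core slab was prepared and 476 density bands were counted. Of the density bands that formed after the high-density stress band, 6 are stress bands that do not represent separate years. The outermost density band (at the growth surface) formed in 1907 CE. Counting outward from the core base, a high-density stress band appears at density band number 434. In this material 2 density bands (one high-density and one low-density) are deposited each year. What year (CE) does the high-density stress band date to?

Between density band 434 and the growth surface there are 476 − 434 = 42 density bands.
Removing the 6 false density bands leaves 42 − 6 = 36 true density bands beyond the high-density stress band.
36 density bands at 2 per year is 36 / 2 = 18 years.
Counting back 18 years from 1907 CE places the high-density stress band in 1907 − 18 = 1889 CE.

1889 CE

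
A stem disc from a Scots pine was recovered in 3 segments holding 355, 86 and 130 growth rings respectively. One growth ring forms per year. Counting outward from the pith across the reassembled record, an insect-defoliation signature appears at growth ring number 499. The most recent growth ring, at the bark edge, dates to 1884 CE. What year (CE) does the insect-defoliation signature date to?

1812 CE

Total growth rings = 355 + 86 + 130 = 571.
Between growth ring 499 and the bark edge there are 571 − 499 = 72 growth rings.
1884 − 72 = 1812 CE.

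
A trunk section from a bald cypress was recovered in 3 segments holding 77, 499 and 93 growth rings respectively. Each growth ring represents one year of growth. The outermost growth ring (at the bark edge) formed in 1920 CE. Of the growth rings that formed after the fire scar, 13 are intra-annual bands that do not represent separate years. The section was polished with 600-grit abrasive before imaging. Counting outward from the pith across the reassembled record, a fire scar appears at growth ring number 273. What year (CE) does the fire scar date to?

1537 CE

Total growth rings = 77 + 499 + 93 = 669.
The fire scar sits at growth ring 273 from the pith, so 669 − 273 = 396 growth rings formed after it.
Excluding 13 false growth rings: 396 − 13 = 383.
The growth ring at the bark edge is 1920 CE, so the fire scar dates to 1920 − 383 = 1537 CE.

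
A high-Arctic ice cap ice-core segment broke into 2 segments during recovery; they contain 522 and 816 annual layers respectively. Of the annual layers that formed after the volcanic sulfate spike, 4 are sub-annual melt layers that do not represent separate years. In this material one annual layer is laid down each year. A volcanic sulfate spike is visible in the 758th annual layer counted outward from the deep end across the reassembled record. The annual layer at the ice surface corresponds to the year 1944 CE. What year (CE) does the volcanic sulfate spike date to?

Total annual layers = 522 + 816 = 1338.
Between annual layer 758 and the ice surface there are 1338 − 758 = 580 annual layers.
Excluding 4 false annual layers: 580 − 4 = 576.
Counting back 576 years from 1944 CE places the volcanic sulfate spike in 1944 − 576 = 1368 CE.

1368 CE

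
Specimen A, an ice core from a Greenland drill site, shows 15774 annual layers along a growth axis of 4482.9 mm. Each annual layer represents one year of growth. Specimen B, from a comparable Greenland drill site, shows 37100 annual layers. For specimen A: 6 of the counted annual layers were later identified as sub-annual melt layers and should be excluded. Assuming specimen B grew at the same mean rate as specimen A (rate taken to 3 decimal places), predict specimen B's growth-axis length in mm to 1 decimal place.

Specimen A: adjusted count: 15774 − 6 = 15768 annual layers.
A: Mean rate = 4482.9 mm / 15768 years ≈ 0.284 mm/year.
B's length ≈ 0.284 × 37100 = 10536.4 mm.

10536.4 mm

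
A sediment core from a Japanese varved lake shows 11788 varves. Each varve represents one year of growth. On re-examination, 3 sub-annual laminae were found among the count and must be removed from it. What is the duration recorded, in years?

True varve count = 11788 − 3 = 11785.
At one varve per year, that is 11785 years.

11785 years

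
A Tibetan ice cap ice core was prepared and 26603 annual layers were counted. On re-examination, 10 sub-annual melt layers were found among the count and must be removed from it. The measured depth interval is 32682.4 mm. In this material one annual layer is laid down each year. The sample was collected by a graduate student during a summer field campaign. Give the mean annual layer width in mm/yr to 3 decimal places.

1.229 mm/yr

Adjusted count: 26603 − 10 = 26593 annual layers.
Extension rate ≈ 32682.4 / 26593 = 1.229 mm/yr.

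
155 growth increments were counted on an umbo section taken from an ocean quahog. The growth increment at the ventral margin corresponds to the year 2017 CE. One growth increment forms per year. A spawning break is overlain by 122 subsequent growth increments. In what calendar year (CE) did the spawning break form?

There are 122 growth increments younger than the spawning break.
The growth increment at the ventral margin is 2017 CE, so the spawning break dates to 2017 − 122 = 1895 CE.

1895 CE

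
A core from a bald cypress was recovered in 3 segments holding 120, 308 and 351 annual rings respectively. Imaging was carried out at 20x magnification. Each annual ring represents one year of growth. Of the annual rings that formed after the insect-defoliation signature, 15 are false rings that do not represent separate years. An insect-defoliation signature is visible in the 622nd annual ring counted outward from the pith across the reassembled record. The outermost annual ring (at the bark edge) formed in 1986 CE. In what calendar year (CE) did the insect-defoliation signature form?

Total annual rings = 120 + 308 + 351 = 779.
779 − 622 = 157 annual rings lie beyond the insect-defoliation signature toward the bark edge.
157 − 15 false = 142 true annual rings after the insect-defoliation signature.
1986 − 142 = 1844 CE.

1844 CE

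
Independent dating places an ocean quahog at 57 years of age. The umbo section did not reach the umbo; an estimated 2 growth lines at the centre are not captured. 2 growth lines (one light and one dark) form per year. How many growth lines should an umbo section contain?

112 growth lines

Expected growth lines: 57 × 2 = 114.
Less the 2 uncaptured growth lines: 114 − 2 = 112.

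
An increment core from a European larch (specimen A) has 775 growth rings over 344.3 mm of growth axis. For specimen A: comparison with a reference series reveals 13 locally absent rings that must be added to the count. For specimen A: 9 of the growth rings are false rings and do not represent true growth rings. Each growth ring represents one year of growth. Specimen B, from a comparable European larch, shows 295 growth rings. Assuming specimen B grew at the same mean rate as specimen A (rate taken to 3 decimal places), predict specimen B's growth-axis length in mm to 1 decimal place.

Specimen A: after corrections the count is 775 − 9 + 13 = 779 growth rings.
A: Extension rate ≈ 344.3 / 779 = 0.442 mm per year.
Length of B = 0.442 × 295 = 130.4 mm.

130.4 mm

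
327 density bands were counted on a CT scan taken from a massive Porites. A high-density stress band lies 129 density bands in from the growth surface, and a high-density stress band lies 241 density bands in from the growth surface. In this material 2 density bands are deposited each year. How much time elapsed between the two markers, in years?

56 yr

The two markers are separated by 241 − 129 = 112 density bands.
112 density bands at 2 per year is 112 / 2 = 56 years.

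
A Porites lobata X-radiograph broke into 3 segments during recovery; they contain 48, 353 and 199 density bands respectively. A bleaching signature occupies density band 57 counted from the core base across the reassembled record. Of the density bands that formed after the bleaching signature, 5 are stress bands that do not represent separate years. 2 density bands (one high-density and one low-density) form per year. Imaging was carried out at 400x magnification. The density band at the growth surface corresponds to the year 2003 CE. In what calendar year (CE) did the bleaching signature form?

Total density bands = 48 + 353 + 199 = 600.
600 − 57 = 543 density bands lie beyond the bleaching signature toward the growth surface.
Excluding 5 false density bands: 543 − 5 = 538.
Dividing by 2 density bands per year: 538 / 2 = 269 years.
Counting back 269 years from 2003 CE places the bleaching signature in 2003 − 269 = 1734 CE.

1734 CE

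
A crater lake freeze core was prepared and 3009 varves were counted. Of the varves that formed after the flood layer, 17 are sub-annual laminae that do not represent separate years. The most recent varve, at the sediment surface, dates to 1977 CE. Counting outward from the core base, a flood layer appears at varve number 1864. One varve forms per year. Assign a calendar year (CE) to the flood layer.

849 CE

Between varve 1864 and the sediment surface there are 3009 − 1864 = 1145 varves.
Excluding 17 false varves: 1145 − 17 = 1128.
The varve at the sediment surface is 1977 CE, so the flood layer dates to 1977 − 1128 = 849 CE.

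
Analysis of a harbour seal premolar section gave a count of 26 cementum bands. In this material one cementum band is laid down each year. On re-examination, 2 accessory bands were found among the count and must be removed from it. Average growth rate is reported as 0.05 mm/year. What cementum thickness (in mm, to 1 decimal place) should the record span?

True cementum band count = 26 − 2 = 24.
Length ≈ 0.05 × 24 = 1.2 mm.

1.2 mm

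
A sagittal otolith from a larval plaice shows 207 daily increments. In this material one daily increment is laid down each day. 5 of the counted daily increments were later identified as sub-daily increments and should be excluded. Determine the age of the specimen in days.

True daily increment count = 207 − 5 = 202.
At one daily increment per day, that is 202 days.

202 days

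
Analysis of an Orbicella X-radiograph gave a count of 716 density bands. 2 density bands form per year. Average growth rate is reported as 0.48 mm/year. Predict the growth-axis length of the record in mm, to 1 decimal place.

171.8 mm

With 2 density bands per year, 716 / 2 = 358 years.
358 years at 0.48 mm/year gives 0.48 × 358 = 171.8 mm.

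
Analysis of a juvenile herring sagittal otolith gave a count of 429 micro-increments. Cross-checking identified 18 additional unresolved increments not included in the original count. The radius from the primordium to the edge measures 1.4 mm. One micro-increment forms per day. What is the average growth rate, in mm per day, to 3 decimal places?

0.003 mm per day

Correcting the raw count gives 429 + 18 = 447 true micro-increments.
Extension rate ≈ 1.4 / 447 = 0.003 mm per day.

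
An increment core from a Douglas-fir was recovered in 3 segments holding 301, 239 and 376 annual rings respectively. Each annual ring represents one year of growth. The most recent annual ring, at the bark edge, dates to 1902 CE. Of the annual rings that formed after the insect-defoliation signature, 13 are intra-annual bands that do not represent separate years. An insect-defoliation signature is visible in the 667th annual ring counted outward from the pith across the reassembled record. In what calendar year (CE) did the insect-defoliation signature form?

1666 CE

Total annual rings = 301 + 239 + 376 = 916.
The insect-defoliation signature sits at annual ring 667 from the pith, so 916 − 667 = 249 annual rings formed after it.
Removing the 13 false annual rings leaves 249 − 13 = 236 true annual rings beyond the insect-defoliation signature.
The annual ring at the bark edge is 1902 CE, so the insect-defoliation signature dates to 1902 − 236 = 1666 CE.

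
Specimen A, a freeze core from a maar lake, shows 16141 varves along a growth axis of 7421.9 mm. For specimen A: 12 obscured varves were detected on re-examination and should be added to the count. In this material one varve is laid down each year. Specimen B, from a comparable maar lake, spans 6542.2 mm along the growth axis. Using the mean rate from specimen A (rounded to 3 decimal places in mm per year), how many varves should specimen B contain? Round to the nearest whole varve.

14253 varves

Specimen A: correcting the raw count gives 16141 + 12 = 16153 true varves.
A: Extension rate ≈ 7421.9 / 16153 = 0.459 mm per year.
For B, 6542.2 / 0.459 = 14253.16 years ≈ 14253 varves.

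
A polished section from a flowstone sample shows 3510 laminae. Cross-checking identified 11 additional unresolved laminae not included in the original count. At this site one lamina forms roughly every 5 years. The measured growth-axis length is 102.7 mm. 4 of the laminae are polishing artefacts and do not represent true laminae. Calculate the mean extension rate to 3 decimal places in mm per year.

After corrections the count is 3510 − 4 + 11 = 3517 laminae.
At 5 years per lamina, 3517 × 5 = 17585 years.
Extension rate ≈ 102.7 / 17585 = 0.006 mm per year.

0.006 mm per year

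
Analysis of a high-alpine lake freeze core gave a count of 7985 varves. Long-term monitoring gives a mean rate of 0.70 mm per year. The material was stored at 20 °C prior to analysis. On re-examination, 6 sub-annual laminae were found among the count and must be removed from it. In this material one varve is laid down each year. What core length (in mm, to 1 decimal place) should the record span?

Adjusted count: 7985 − 6 = 7979 varves.
Length ≈ 0.70 × 7979 = 5585.3 mm.

5585.3 mm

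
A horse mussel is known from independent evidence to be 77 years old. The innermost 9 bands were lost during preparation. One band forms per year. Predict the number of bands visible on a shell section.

Expected bands over 77 years: 77.
Less the 9 uncaptured bands: 77 − 9 = 68.

68 bands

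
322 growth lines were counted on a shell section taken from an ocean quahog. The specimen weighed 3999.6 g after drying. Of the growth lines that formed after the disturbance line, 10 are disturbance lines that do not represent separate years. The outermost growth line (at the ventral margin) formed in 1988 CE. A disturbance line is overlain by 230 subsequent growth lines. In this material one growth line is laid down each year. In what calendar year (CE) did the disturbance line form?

1768 CE

230 growth lines formed after the disturbance line.
Removing the 10 false growth lines leaves 230 − 10 = 220 true growth lines beyond the disturbance line.
1988 − 220 = 1768 CE.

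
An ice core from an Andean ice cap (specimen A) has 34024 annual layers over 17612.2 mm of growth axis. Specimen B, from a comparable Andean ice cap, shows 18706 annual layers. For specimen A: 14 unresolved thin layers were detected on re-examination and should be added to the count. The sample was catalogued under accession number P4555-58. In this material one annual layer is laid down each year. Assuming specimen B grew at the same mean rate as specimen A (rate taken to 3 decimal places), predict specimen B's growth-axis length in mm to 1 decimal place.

Specimen A: true annual layer count = 34024 + 14 = 34038.
A: Extension rate ≈ 17612.2 / 34038 = 0.517 mm/yr.
B's length ≈ 0.517 × 18706 = 9671.0 mm.

9671.0 mm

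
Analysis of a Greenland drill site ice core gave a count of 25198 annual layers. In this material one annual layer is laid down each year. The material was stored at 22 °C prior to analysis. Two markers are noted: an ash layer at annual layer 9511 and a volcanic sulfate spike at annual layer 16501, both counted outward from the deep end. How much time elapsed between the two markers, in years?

16501 − 9511 = 6990 annual layers lie between the two events.
That is 6990 years at one annual layer per year.

6990 yr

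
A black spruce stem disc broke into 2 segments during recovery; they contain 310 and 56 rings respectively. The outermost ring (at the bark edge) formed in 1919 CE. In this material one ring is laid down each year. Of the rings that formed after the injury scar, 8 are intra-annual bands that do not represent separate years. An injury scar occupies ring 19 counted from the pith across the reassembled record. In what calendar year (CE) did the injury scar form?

1580 CE

Total rings = 310 + 56 = 366.
Between ring 19 and the bark edge there are 366 − 19 = 347 rings.
347 − 8 false = 339 true rings after the injury scar.
The ring at the bark edge is 1919 CE, so the injury scar dates to 1919 − 339 = 1580 CE.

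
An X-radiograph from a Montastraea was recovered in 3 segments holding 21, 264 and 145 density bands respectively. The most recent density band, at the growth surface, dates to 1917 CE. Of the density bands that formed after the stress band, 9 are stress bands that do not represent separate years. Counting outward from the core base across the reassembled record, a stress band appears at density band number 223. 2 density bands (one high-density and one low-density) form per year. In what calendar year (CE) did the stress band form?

Total density bands = 21 + 264 + 145 = 430.
430 − 223 = 207 density bands lie beyond the stress band toward the growth surface.
Excluding 9 false density bands: 207 − 9 = 198.
198 density bands at 2 per year is 198 / 2 = 99 years.
The density band at the growth surface is 1917 CE, so the stress band dates to 1917 − 99 = 1818 CE.

1818 CE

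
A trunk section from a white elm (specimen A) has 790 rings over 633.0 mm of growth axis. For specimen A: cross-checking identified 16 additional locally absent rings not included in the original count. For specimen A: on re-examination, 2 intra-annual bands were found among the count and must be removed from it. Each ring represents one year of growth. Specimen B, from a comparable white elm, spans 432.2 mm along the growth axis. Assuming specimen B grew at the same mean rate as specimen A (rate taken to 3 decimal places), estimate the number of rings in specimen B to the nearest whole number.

549 rings

Specimen A: after corrections the count is 790 − 2 + 16 = 804 rings.
A: Mean rate = 633.0 mm / 804 years ≈ 0.787 mm/year.
Specimen B: 432.2 mm / 0.787 mm per year = 549.17 years ≈ 549 rings.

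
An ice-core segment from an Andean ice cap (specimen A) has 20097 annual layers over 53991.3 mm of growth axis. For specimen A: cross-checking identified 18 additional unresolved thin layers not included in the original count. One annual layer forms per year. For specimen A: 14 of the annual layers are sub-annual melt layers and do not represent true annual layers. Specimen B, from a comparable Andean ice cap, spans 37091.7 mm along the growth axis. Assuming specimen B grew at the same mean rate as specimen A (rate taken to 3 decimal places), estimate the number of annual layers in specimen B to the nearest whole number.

Specimen A: correcting the raw count gives 20097 − 14 + 18 = 20101 true annual layers.
A: Mean rate = 53991.3 mm / 20101 years ≈ 2.686 mm/yr.
Specimen B: 37091.7 mm / 2.686 mm per year = 13809.27 years ≈ 13809 annual layers.

13809 annual layers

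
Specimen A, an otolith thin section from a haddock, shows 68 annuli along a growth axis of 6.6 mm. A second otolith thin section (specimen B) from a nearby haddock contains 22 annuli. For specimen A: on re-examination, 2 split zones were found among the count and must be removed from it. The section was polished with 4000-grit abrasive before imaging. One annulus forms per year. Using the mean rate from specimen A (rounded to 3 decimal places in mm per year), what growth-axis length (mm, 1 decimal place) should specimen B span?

2.2 mm

Specimen A: after corrections the count is 68 − 2 = 66 annuli.
A: Mean rate = 6.6 mm / 66 years ≈ 0.100 mm/year.
Length of B = 0.100 × 22 = 2.2 mm.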